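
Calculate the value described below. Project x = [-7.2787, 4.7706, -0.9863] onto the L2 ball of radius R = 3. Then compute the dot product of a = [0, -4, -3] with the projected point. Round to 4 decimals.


Step 1: Compute ||x|| (intermediates to 6 decimals).
||x|| = sqrt((-7.2787)^2 + 4.7706^2 + (-0.9863)^2) = 8.758475
Step 2: Project.
Since ||x|| > R, scale = R/||x|| = 3/8.758475 = 0.342525, proj(x) = scale * x
proj(x) = [-2.493137, 1.63405, -0.337832]
Step 3: Dot product.
a^T * proj(x) = 0*(-2.493137) - 4*1.63405 - 3*(-0.337832) = -5.5227


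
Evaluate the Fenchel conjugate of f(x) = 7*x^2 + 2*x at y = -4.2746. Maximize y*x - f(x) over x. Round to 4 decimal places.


f*(y) = sup_x {y*x - a*x^2 - b*x} = sup_x {(y-b)*x - a*x^2}
FOC: (y - b) - 2a*x = 0 => x* = (y - b)/(2a)
x* = (-4.2746 - 2)/(2*7) = -0.4482
f*(-4.2746) = (y-b)^2/(4a) = (-4.2746 - 2)^2/(4*7)
= 39.3706/28 = 1.4061


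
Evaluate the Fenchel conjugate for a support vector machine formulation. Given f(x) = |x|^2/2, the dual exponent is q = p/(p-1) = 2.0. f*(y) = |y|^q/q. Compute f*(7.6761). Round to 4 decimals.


The conjugate exponent q satisfies 1/p + 1/q = 1.
p = 2, so q = 2/(2 - 1) = 2.0
|y|^q = 7.6761^2.0 = 58.9225
f*(7.6761) = 58.9225 / 2.0 = 29.4613


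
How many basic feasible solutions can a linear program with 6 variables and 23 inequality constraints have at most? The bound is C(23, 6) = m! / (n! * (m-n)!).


Each vertex corresponds to some choice of n active constraints out of m, so the number of vertices is at most C(m, n) = m! / (n!(m-n)!).
m = 23, n = 6
Numerator: 23 * 22 * 21 * 20 * 19 * 18
Denominator: 6! = 720
C(23, 6) = 100947


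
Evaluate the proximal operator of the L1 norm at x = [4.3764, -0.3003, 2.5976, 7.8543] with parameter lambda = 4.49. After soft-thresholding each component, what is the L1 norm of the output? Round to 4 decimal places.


Soft-thresholding with lambda = 4.49:
prox(4.3764) = sign(4.3764)*max(|4.3764| - 4.49, 0) = 0.0
prox(-0.3003) = sign(-0.3003)*max(|-0.3003| - 4.49, 0) = 0.0
prox(2.5976) = sign(2.5976)*max(|2.5976| - 4.49, 0) = 0.0
prox(7.8543) = sign(7.8543)*max(|7.8543| - 4.49, 0) = 3.3643
prox(x) = [0.0, 0.0, 0.0, 3.3643]
||prox(x)||_1 = 0.0 + 0.0 + 0.0 + 3.3643 = 3.3643


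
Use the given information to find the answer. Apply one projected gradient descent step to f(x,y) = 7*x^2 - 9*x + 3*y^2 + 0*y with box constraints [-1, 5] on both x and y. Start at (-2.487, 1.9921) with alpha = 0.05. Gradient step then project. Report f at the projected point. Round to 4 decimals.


Step 1: Compute gradient at (-2.487, 1.9921).
grad_x = 2*7*-2.487 - 9 = -43.818
grad_y = 2*3*1.9921 + 0 = 11.9526
Step 2: Gradient step.
x_raw = -2.487 - 0.05*-43.818 = -0.2961
y_raw = 1.9921 - 0.05*11.9526 = 1.3945
Step 3: Project onto [-1, 5].
x_proj = clip(-0.2961) = -0.2961
y_proj = clip(1.3945) = 1.3945
Step 4: Evaluate f.
f(-0.2961, 1.3945) = 9.1123


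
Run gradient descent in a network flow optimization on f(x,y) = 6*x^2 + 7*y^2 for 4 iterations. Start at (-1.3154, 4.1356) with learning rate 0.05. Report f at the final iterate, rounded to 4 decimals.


Gradient descent on f(x,y) = 6*x^2 + 7*y^2.
Starting point: (-1.3154, 4.1356), alpha = 0.05
Step 1: grad_x = 2*6*-1.3154 = -15.7848, grad_y = 2*7*4.1356 = 57.8984
  x_1 = -1.3154 - 0.05*-15.7848 = -0.5262
  y_1 = 4.1356 - 0.05*57.8984 = 1.2407
Step 2: grad_x = 2*6*-0.5262 = -6.3139, grad_y = 2*7*1.2407 = 17.3695
  x_2 = -0.5262 - 0.05*-6.3139 = -0.2105
  y_2 = 1.2407 - 0.05*17.3695 = 0.3722
Step 3: grad_x = 2*6*-0.2105 = -2.5256, grad_y = 2*7*0.3722 = 5.2109
  x_3 = -0.2105 - 0.05*-2.5256 = -0.0842
  y_3 = 0.3722 - 0.05*5.2109 = 0.1117
Step 4: grad_x = 2*6*-0.0842 = -1.0102, grad_y = 2*7*0.1117 = 1.5633
  x_4 = -0.0842 - 0.05*-1.0102 = -0.0337
  y_4 = 0.1117 - 0.05*1.5633 = 0.0335
f(-0.0337, 0.0335) = 6*(-0.0337)^2 + 7*0.0335^2 = 0.0147


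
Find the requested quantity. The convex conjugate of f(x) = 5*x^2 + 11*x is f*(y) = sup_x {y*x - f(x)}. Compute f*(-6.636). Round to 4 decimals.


f*(y) = sup_x {y*x - a*x^2 - b*x} = sup_x {(y-b)*x - a*x^2}
FOC: (y - b) - 2a*x = 0 => x* = (y - b)/(2a)
x* = (-6.636 - 11)/(2*5) = -1.7636
f*(-6.636) = (y-b)^2/(4a) = (-6.636 - 11)^2/(4*5)
= 311.0285/20 = 15.5514


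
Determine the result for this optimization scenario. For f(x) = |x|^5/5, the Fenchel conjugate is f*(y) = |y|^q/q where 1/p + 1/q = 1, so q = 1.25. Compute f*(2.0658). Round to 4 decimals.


The conjugate exponent q satisfies 1/p + 1/q = 1.
p = 5, so q = 5/(5 - 1) = 1.25
|y|^q = 2.0658^1.25 = 2.4766
f*(2.0658) = 2.4766 / 1.25 = 1.9813


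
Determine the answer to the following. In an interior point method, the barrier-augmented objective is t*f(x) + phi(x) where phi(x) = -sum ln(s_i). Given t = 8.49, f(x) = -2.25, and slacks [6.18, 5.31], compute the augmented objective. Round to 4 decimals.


Step 1: Compute log-barrier.
ln values: [1.8213, 1.6696]
phi = -(1.8213 + 1.6696) = -3.4909
Step 2: Compute augmented objective.
t*f(x) = 8.49*-2.25 = -19.1025
Total = -19.1025 - 3.4909 = -22.5934


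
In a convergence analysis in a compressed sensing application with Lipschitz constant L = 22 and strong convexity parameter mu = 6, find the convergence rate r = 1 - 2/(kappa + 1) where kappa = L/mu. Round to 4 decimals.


Step 1: Compute the condition number.
kappa = L/mu = 22/6 = 3.6667
Step 2: Compute the convergence rate.
r = 1 - 2/(kappa + 1) = 1 - 2*mu/(L + mu) = (L - mu)/(L + mu) = 16/28 = 0.5714


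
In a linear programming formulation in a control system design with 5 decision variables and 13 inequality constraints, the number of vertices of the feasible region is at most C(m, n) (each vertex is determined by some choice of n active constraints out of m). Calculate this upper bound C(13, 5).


Each vertex corresponds to some choice of n active constraints out of m, so the number of vertices is at most C(m, n) = m! / (n!(m-n)!).
m = 13, n = 5
Numerator: 13 * 12 * 11 * 10 * 9
Denominator: 5! = 120
C(13, 5) = 1287


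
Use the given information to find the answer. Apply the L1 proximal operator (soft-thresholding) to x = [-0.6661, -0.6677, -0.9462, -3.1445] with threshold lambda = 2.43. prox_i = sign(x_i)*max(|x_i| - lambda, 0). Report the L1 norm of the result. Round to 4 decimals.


Soft-thresholding with lambda = 2.43:
prox(-0.6661) = sign(-0.6661)*max(|-0.6661| - 2.43, 0) = 0.0
prox(-0.6677) = sign(-0.6677)*max(|-0.6677| - 2.43, 0) = 0.0
prox(-0.9462) = sign(-0.9462)*max(|-0.9462| - 2.43, 0) = 0.0
prox(-3.1445) = sign(-3.1445)*max(|-3.1445| - 2.43, 0) = -0.7145
prox(x) = [0.0, 0.0, 0.0, -0.7145]
||prox(x)||_1 = 0.0 + 0.0 + 0.0 + 0.7145 = 0.7145


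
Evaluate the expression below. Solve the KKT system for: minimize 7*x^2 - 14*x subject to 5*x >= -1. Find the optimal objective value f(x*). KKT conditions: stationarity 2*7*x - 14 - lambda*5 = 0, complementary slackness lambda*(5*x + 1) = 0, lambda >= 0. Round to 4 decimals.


Step 1: Try lambda = 0 (constraint inactive).
Stationarity: 2*7*x - 14 = 0
x* = 14/(2*7) = 1.0
Check constraint: 5*1.0 = 5.0 >= -1 -- satisfied.
Step 2: Compute optimal value.
f(x*) = 7*1.0^2 - 14*1.0 = -7.0


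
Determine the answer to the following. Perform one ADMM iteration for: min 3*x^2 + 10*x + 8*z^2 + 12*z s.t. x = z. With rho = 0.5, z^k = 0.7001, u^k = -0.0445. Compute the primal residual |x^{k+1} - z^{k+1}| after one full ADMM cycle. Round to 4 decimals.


ADMM iteration with rho = 0.5, z^k = 0.7001, u^k = -0.0445
Step 1: x-update.
Minimize 3*x^2 + 10*x + (0.5/2)*(x - 0.7001 - 0.0445)^2
FOC: (2*3 + 0.5)*x = -10 + 0.5*(0.7001 + 0.0445)
x^{k+1} = -1.4812
Step 2: z-update.
Minimize 8*z^2 + 12*z + (0.5/2)*(-1.4812 - z - 0.0445)^2
FOC: (2*8 + 0.5)*z = -12 + 0.5*(-1.4812 - 0.0445)
z^{k+1} = -0.7735
Step 3: u-update.
u^{k+1} = -0.0445 - 1.4812 + 0.7735 = -0.7522
Step 4: Primal residual = |-1.4812 + 0.7735| = 0.7077


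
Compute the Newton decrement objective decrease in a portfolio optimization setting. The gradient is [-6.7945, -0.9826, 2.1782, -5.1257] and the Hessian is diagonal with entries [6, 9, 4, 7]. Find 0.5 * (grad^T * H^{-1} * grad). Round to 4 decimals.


Step 1: H is diagonal, so H^(-1) * g = [-1.1324, -0.1092, 0.5446, -0.7322].
Step 2: g^T H^(-1) g = sum_i g_i^2 / H_ii
  = (-6.7945)^2/6 + (-0.9826)^2/9 + (2.1782)^2/4 + (-5.1257)^2/7
  = 7.6942 + 0.1073 + 1.1861 + 3.7533 = 12.7409
Step 3: Objective decrease = 0.5 * g^T H^(-1) g = 6.3704


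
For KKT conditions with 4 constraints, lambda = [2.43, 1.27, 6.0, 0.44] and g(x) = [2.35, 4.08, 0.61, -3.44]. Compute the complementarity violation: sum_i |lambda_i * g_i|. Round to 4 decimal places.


KKT complementary slackness check:
lambda_1 * g_1 = 2.43 * 2.35 = 5.7105
lambda_2 * g_2 = 1.27 * 4.08 = 5.1816
lambda_3 * g_3 = 6.0 * 0.61 = 3.66
lambda_4 * g_4 = 0.44 * -3.44 = -1.5136
Total violation = 5.7105 + 5.1816 + 3.66 + 1.5136 = 16.0657


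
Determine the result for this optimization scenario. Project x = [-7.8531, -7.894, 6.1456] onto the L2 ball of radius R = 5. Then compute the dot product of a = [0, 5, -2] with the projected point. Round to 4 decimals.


Step 1: Compute ||x|| (intermediates to 6 decimals).
||x|| = sqrt((-7.8531)^2 + (-7.894)^2 + 6.1456^2) = 12.718287
Step 2: Project.
Since ||x|| > R, scale = R/||x|| = 5/12.718287 = 0.393135, proj(x) = scale * x
proj(x) = [-3.087328, -3.103408, 2.41605]
Step 3: Dot product.
a^T * proj(x) = 0*(-3.087328) + 5*(-3.103408) - 2*2.41605 = -20.3491


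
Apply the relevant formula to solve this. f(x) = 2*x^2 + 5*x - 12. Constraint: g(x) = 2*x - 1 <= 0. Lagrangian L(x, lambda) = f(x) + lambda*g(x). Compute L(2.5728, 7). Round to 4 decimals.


Step 1: Evaluate f(x).
f(2.5728) = 2*2.5728^2 + 5*2.5728 - 12 = 14.1026
Step 2: Evaluate g(x).
g(2.5728) = 2*2.5728 - 1 = 4.1456
Step 3: Compute Lagrangian.
L = 14.1026 + 7*4.1456 = 43.1218


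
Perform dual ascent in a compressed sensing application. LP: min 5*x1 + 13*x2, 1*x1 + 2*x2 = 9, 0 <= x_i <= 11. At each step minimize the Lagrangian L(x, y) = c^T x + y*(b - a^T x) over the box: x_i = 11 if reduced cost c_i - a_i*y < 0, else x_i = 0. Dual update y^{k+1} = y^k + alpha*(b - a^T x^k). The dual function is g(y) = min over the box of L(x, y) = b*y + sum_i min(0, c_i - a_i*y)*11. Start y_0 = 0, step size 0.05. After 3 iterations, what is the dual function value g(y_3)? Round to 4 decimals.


Dual ascent for LP: min 5*x1 + 13*x2, 1*x1 + 2*x2 = 9, 0 <= x_i <= 11
Step 1: y^k = 0.0, reduced costs: (5.0, 13.0)
  x^k = (0.0, 0.0), subgradient = b - a^T x = 9.0
  y^{k+1} = 0.0 + 0.05*9.0 = 0.45
Step 2: y^k = 0.45, reduced costs: (4.55, 12.1)
  x^k = (0.0, 0.0), subgradient = b - a^T x = 9.0
  y^{k+1} = 0.45 + 0.05*9.0 = 0.9
Step 3: y^k = 0.9, reduced costs: (4.1, 11.2)
  x^k = (0.0, 0.0), subgradient = b - a^T x = 9.0
  y^{k+1} = 0.9 + 0.05*9.0 = 1.35
Dual objective at y_3 = 1.35: reduced costs (3.65, 10.3), box minimizer x = (0.0, 0.0)
g(y_3) = b*y + (c1 - a1*y)*x1 + (c2 - a2*y)*x2 = 9*1.35 + 3.65*0.0 + 10.3*0.0 = 12.15 + 0.0 + 0.0 = 12.15


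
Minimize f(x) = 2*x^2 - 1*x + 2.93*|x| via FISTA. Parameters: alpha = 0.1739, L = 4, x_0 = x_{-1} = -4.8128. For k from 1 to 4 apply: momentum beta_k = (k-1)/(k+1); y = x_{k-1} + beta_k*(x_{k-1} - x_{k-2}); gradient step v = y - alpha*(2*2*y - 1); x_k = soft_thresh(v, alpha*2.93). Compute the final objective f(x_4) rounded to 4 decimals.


FISTA on f(x) = 2*x^2 - 1*x + 2.93*|x|
L = 4, alpha = 0.1739
Iteration 1: beta = 0.0, y = -4.8128 + 0.0*(-4.8128 + 4.8128) = -4.8128
  grad(y) = -20.2512, v = y - alpha*grad = -1.2911
  prox(v) = soft_thresh(-1.2911, 0.5095) = -0.7816
Iteration 2: beta = 0.3333, y = -0.7816 + 0.3333*(-0.7816 + 4.8128) = 0.5621
  grad(y) = 1.2486, v = y - alpha*grad = 0.345
  prox(v) = soft_thresh(0.345, 0.5095) = 0.0
Iteration 3: beta = 0.5, y = 0.0 + 0.5*(0.0 + 0.7816) = 0.3908
  grad(y) = 0.5632, v = y - alpha*grad = 0.2929
  prox(v) = soft_thresh(0.2929, 0.5095) = 0.0
Iteration 4: beta = 0.6, y = 0.0 + 0.6*(0.0 - 0.0) = 0.0
  grad(y) = -1.0, v = y - alpha*grad = 0.1739
  prox(v) = soft_thresh(0.1739, 0.5095) = 0.0
f(x_4) = 2*0.0^2 - 1*0.0 + 2.93*|0.0| = 0.0


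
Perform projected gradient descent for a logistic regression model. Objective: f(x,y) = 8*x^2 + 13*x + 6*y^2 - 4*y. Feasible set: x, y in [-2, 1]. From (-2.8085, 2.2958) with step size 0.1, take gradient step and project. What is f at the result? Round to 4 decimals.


Step 1: Compute gradient at (-2.8085, 2.2958).
grad_x = 2*8*-2.8085 + 13 = -31.936
grad_y = 2*6*2.2958 - 4 = 23.5496
Step 2: Gradient step.
x_raw = -2.8085 - 0.1*-31.936 = 0.3851
y_raw = 2.2958 - 0.1*23.5496 = -0.0592
Step 3: Project onto [-2, 1].
x_proj = clip(0.3851) = 0.3851
y_proj = clip(-0.0592) = -0.0592
Step 4: Evaluate f.
f(0.3851, -0.0592) = 6.4504


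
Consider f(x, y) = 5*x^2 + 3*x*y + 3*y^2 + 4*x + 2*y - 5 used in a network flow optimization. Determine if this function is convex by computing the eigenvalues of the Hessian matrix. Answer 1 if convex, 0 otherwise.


The Hessian of f(x,y) = 5*x^2 + 3*x*y + 3*y^2 + 4*x + 2*y - 5 is:
H = [[10, 3], [3, 6]]
Trace = 10 + 6 = 16
Determinant = 10*6 - (3)^2 = 51
Discriminant = (16)^2 - 4*51 = 52.0
Eigenvalues: lambda_1 = 4.3944, lambda_2 = 11.6056
The function is convex.

1


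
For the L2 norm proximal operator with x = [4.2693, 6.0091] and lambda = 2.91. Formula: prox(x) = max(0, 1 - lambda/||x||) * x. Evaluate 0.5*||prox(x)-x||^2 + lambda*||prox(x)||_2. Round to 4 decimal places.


Step 1: Compute ||x||.
||x|| = 7.3713
Step 2: Compute scaling factor.
scale = max(0, 1 - 2.91/7.3713) = 0.6052
Step 3: prox(x) = [2.5839, 3.6369]
||prox(x)|| = 4.4613
Step 4: Proximal objective.
0.5*||prox-x||^2 = 4.2341
lambda*||prox|| = 12.9824
Total = 17.2165


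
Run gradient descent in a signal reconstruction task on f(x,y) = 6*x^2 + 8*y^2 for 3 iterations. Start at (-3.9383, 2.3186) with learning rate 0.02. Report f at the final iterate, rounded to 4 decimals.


Gradient descent on f(x,y) = 6*x^2 + 8*y^2.
Starting point: (-3.9383, 2.3186), alpha = 0.02
Step 1: grad_x = 2*6*-3.9383 = -47.2596, grad_y = 2*8*2.3186 = 37.0976
  x_1 = -3.9383 - 0.02*-47.2596 = -2.9931
  y_1 = 2.3186 - 0.02*37.0976 = 1.5766
Step 2: grad_x = 2*6*-2.9931 = -35.9173, grad_y = 2*8*1.5766 = 25.2264
  x_2 = -2.9931 - 0.02*-35.9173 = -2.2748
  y_2 = 1.5766 - 0.02*25.2264 = 1.0721
Step 3: grad_x = 2*6*-2.2748 = -27.2971, grad_y = 2*8*1.0721 = 17.1539
  x_3 = -2.2748 - 0.02*-27.2971 = -1.7288
  y_3 = 1.0721 - 0.02*17.1539 = 0.729
f(-1.7288, 0.729) = 6*(-1.7288)^2 + 8*0.729^2 = 22.1849


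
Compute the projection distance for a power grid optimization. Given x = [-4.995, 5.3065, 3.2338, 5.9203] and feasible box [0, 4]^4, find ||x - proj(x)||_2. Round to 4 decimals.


Project each component onto [0, 4].
clip(-4.995) = 0.0, clip(5.3065) = 4.0, clip(3.2338) = 3.2338, clip(5.9203) = 4.0
Projection = [0.0, 4.0, 3.2338, 4.0]
Squared diffs: [24.95, 1.7069, 0.0, 3.6876]
Distance = sqrt(30.3445) = 5.5086


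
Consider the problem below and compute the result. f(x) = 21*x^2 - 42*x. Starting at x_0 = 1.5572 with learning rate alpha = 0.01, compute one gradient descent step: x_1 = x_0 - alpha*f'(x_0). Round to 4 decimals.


We compute the gradient at x_0 and apply the update.
f'(x) = 42*x - 42
f'(1.5572) = 42*1.5572 - 42 = 23.4024
x_1 = 1.5572 - 0.01*23.4024 = 1.3232


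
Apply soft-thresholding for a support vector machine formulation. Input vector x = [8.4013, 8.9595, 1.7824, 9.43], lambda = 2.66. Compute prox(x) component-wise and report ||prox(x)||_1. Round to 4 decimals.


Soft-thresholding with lambda = 2.66:
prox(8.4013) = sign(8.4013)*max(|8.4013| - 2.66, 0) = 5.7413
prox(8.9595) = sign(8.9595)*max(|8.9595| - 2.66, 0) = 6.2995
prox(1.7824) = sign(1.7824)*max(|1.7824| - 2.66, 0) = 0.0
prox(9.43) = sign(9.43)*max(|9.43| - 2.66, 0) = 6.77
prox(x) = [5.7413, 6.2995, 0.0, 6.77]
||prox(x)||_1 = 5.7413 + 6.2995 + 0.0 + 6.77 = 18.8108


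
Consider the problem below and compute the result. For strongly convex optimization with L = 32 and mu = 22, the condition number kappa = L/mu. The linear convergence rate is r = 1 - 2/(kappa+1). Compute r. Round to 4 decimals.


Step 1: Compute the condition number.
kappa = L/mu = 32/22 = 1.4545
Step 2: Compute the convergence rate.
r = 1 - 2/(kappa + 1) = 1 - 2*mu/(L + mu) = (L - mu)/(L + mu) = 10/54 = 0.1852


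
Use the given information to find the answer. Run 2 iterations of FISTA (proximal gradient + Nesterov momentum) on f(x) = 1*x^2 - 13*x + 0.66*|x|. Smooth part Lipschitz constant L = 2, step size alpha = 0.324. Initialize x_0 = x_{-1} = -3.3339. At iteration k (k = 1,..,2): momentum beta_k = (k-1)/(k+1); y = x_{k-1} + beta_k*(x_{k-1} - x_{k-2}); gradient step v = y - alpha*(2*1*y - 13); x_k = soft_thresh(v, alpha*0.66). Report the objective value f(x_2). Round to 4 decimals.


FISTA on f(x) = 1*x^2 - 13*x + 0.66*|x|
L = 2, alpha = 0.324
Iteration 1: beta = 0.0, y = -3.3339 + 0.0*(-3.3339 + 3.3339) = -3.3339
  grad(y) = -19.6678, v = y - alpha*grad = 3.0385
  prox(v) = soft_thresh(3.0385, 0.2138) = 2.8246
Iteration 2: beta = 0.3333, y = 2.8246 + 0.3333*(2.8246 + 3.3339) = 4.8775
  grad(y) = -3.2451, v = y - alpha*grad = 5.9289
  prox(v) = soft_thresh(5.9289, 0.2138) = 5.715
f(x_2) = 1*5.715^2 - 13*5.715 + 0.66*|5.715| = -37.8619


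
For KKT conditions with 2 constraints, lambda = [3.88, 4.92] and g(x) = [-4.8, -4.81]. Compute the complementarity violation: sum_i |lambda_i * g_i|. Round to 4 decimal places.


KKT complementary slackness check:
lambda_1 * g_1 = 3.88 * -4.8 = -18.624
lambda_2 * g_2 = 4.92 * -4.81 = -23.6652
Total violation = 18.624 + 23.6652 = 42.2892


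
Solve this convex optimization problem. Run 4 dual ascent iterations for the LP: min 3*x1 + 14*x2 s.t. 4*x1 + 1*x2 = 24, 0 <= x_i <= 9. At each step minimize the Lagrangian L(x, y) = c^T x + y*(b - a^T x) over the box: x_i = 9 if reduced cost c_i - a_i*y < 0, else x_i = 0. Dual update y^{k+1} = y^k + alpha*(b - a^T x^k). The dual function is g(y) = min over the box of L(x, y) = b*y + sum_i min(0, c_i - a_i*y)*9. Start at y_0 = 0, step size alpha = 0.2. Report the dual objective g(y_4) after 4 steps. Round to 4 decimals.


Dual ascent for LP: min 3*x1 + 14*x2, 4*x1 + 1*x2 = 24, 0 <= x_i <= 9
Step 1: y^k = 0.0, reduced costs: (3.0, 14.0)
  x^k = (0.0, 0.0), subgradient = b - a^T x = 24.0
  y^{k+1} = 0.0 + 0.2*24.0 = 4.8
Step 2: y^k = 4.8, reduced costs: (-16.2, 9.2)
  x^k = (9.0, 0.0), subgradient = b - a^T x = -12.0
  y^{k+1} = 4.8 + 0.2*-12.0 = 2.4
Step 3: y^k = 2.4, reduced costs: (-6.6, 11.6)
  x^k = (9.0, 0.0), subgradient = b - a^T x = -12.0
  y^{k+1} = 2.4 + 0.2*-12.0 = -0.0
Step 4: y^k = -0.0, reduced costs: (3.0, 14.0)
  x^k = (0.0, 0.0), subgradient = b - a^T x = 24.0
  y^{k+1} = -0.0 + 0.2*24.0 = 4.8
Dual objective at y_4 = 4.8: reduced costs (-16.2, 9.2), box minimizer x = (9.0, 0.0)
g(y_4) = b*y + (c1 - a1*y)*x1 + (c2 - a2*y)*x2 = 24*4.8 + (-16.2)*9.0 + 9.2*0.0 = 115.2 - 145.8 + 0.0 = -30.6


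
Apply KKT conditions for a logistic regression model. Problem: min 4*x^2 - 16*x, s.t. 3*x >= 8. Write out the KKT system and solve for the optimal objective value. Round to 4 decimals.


Step 1: Try lambda = 0 (constraint inactive).
x_unc = 16/(2*4) = 2.0
Check: 3*2.0 = 6.0 < 8 -- violated!
Step 2: Constraint must be active: 3*x = 8
x* = 8/3 = 2.6667 (rounded; the exact value 8/3 is used below)
lambda = (2*4*(8/3) - 16)/3 = 1.7778
Step 3: Compute optimal value.
f(x*) = 4*(8/3)^2 - 16*(8/3) = -14.2222


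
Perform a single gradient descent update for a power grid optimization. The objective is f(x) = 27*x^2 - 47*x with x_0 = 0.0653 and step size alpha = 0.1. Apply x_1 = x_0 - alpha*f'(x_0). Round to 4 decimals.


We compute the gradient at x_0 and apply the update.
f'(x) = 54*x - 47
f'(0.0653) = 54*0.0653 - 47 = -43.4738
x_1 = 0.0653 - 0.1*-43.4738 = 4.4127


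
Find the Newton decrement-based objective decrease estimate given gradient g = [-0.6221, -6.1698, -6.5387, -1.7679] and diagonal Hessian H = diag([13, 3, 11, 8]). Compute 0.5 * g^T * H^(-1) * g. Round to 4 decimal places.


Step 1: H is diagonal, so H^(-1) * g = [-0.0479, -2.0566, -0.5944, -0.221].
Step 2: g^T H^(-1) g = sum_i g_i^2 / H_ii
  = (-0.6221)^2/13 + (-6.1698)^2/3 + (-6.5387)^2/11 + (-1.7679)^2/8
  = 0.0298 + 12.6888 + 3.8868 + 0.3907 = 16.996
Step 3: Objective decrease = 0.5 * g^T H^(-1) g = 8.498


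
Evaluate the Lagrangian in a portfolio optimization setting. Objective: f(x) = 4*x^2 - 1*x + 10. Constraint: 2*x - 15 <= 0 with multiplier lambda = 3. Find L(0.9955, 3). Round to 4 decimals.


Step 1: Evaluate f(x).
f(0.9955) = 4*0.9955^2 - 1*0.9955 + 10 = 12.9686
Step 2: Evaluate g(x).
g(0.9955) = 2*0.9955 - 15 = -13.009
Step 3: Compute Lagrangian.
L = 12.9686 + 3*-13.009 = -26.0584


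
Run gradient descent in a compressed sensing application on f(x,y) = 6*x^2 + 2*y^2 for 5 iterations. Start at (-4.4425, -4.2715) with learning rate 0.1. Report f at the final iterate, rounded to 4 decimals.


Gradient descent on f(x,y) = 6*x^2 + 2*y^2.
Starting point: (-4.4425, -4.2715), alpha = 0.1
Step 1: grad_x = 2*6*-4.4425 = -53.31, grad_y = 2*2*-4.2715 = -17.086
  x_1 = -4.4425 - 0.1*-53.31 = 0.8885
  y_1 = -4.2715 - 0.1*-17.086 = -2.5629
Step 2: grad_x = 2*6*0.8885 = 10.662, grad_y = 2*2*-2.5629 = -10.2516
  x_2 = 0.8885 - 0.1*10.662 = -0.1777
  y_2 = -2.5629 - 0.1*-10.2516 = -1.5377
Step 3: grad_x = 2*6*-0.1777 = -2.1324, grad_y = 2*2*-1.5377 = -6.151
  x_3 = -0.1777 - 0.1*-2.1324 = 0.0355
  y_3 = -1.5377 - 0.1*-6.151 = -0.9226
Step 4: grad_x = 2*6*0.0355 = 0.4265, grad_y = 2*2*-0.9226 = -3.6906
  x_4 = 0.0355 - 0.1*0.4265 = -0.0071
  y_4 = -0.9226 - 0.1*-3.6906 = -0.5536
Step 5: grad_x = 2*6*-0.0071 = -0.0853, grad_y = 2*2*-0.5536 = -2.2143
  x_5 = -0.0071 - 0.1*-0.0853 = 0.0014
  y_5 = -0.5536 - 0.1*-2.2143 = -0.3322
f(0.0014, -0.3322) = 6*0.0014^2 + 2*(-0.3322)^2 = 0.2207


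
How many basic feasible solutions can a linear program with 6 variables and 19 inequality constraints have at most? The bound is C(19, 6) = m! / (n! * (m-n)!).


Each vertex corresponds to some choice of n active constraints out of m, so the number of vertices is at most C(m, n) = m! / (n!(m-n)!).
m = 19, n = 6
Numerator: 19 * 18 * 17 * 16 * 15 * 14
Denominator: 6! = 720
C(19, 6) = 27132


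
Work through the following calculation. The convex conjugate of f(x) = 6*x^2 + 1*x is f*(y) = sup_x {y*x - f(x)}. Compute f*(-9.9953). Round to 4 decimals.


f*(y) = sup_x {y*x - a*x^2 - b*x} = sup_x {(y-b)*x - a*x^2}
FOC: (y - b) - 2a*x = 0 => x* = (y - b)/(2a)
x* = (-9.9953 - 1)/(2*6) = -0.9163
f*(-9.9953) = (y-b)^2/(4a) = (-9.9953 - 1)^2/(4*6)
= 120.8966/24 = 5.0374


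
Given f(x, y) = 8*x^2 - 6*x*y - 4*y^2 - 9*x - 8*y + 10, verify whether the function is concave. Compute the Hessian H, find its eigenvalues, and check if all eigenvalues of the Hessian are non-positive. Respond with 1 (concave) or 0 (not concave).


The Hessian of f(x,y) = 8*x^2 - 6*x*y - 4*y^2 - 9*x - 8*y + 10 is:
H = [[16, -6], [-6, -8]]
Trace = 16 - 8 = 8
Determinant = 16*-8 - (-6)^2 = -164
Discriminant = (8)^2 - 4*-164 = 720.0
Eigenvalues: lambda_1 = -9.4164, lambda_2 = 17.4164
The function is not concave.

0


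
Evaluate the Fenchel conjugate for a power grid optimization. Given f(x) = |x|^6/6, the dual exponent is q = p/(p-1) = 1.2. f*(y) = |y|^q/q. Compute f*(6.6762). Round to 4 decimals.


The conjugate exponent q satisfies 1/p + 1/q = 1.
p = 6, so q = 6/(6 - 1) = 1.2
|y|^q = 6.6762^1.2 = 9.7597
f*(6.6762) = 9.7597 / 1.2 = 8.1331


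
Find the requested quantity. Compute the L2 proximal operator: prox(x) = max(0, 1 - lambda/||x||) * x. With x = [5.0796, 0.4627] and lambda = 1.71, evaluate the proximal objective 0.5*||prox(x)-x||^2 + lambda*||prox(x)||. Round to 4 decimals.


Step 1: Compute ||x||.
||x|| = 5.1006
Step 2: Compute scaling factor.
scale = max(0, 1 - 1.71/5.1006) = 0.6647
Step 3: prox(x) = [3.3767, 0.3076]
||prox(x)|| = 3.3906
Step 4: Proximal objective.
0.5*||prox-x||^2 = 1.4621
lambda*||prox|| = 5.7979
Total = 7.26


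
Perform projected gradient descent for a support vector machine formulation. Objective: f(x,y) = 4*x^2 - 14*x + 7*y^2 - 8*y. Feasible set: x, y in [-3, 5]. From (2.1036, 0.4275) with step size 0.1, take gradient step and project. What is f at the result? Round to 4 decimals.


Step 1: Compute gradient at (2.1036, 0.4275).
grad_x = 2*4*2.1036 - 14 = 2.8288
grad_y = 2*7*0.4275 - 8 = -2.015
Step 2: Gradient step.
x_raw = 2.1036 - 0.1*2.8288 = 1.8207
y_raw = 0.4275 - 0.1*-2.015 = 0.629
Step 3: Project onto [-3, 5].
x_proj = clip(1.8207) = 1.8207
y_proj = clip(0.629) = 0.629
Step 4: Evaluate f.
f(1.8207, 0.629) = -14.4925


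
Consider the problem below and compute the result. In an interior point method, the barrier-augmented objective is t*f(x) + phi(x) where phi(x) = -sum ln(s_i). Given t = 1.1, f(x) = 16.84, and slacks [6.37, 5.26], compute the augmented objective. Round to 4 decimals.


Step 1: Compute log-barrier.
ln values: [1.8516, 1.6601]
phi = -(1.8516 + 1.6601) = -3.5117
Step 2: Compute augmented objective.
t*f(x) = 1.1*16.84 = 18.524
Total = 18.524 - 3.5117 = 15.0123


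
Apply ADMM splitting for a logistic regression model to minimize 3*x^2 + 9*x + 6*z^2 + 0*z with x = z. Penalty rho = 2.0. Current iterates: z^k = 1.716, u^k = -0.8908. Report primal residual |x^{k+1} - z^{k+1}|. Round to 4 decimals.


ADMM iteration with rho = 2.0, z^k = 1.716, u^k = -0.8908
Step 1: x-update.
Minimize 3*x^2 + 9*x + (2.0/2)*(x - 1.716 - 0.8908)^2
FOC: (2*3 + 2.0)*x = -9 + 2.0*(1.716 + 0.8908)
x^{k+1} = -0.4733
Step 2: z-update.
Minimize 6*z^2 + 0*z + (2.0/2)*(-0.4733 - z - 0.8908)^2
FOC: (2*6 + 2.0)*z = 0 + 2.0*(-0.4733 - 0.8908)
z^{k+1} = -0.1949
Step 3: u-update.
u^{k+1} = -0.8908 - 0.4733 + 0.1949 = -1.1692
Step 4: Primal residual = |-0.4733 + 0.1949| = 0.2784


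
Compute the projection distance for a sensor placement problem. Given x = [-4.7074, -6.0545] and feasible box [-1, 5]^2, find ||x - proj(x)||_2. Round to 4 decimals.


Project each component onto [-1, 5].
clip(-4.7074) = -1.0, clip(-6.0545) = -1.0
Projection = [-1.0, -1.0]
Squared diffs: [13.7448, 25.548]
Distance = sqrt(39.2928) = 6.2684


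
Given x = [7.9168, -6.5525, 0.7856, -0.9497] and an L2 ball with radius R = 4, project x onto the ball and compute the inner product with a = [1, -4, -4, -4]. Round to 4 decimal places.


Step 1: Compute ||x|| (intermediates to 6 decimals).
||x|| = sqrt(7.9168^2 + (-6.5525)^2 + 0.7856^2 + (-0.9497)^2) = 10.350366
Step 2: Project.
Since ||x|| > R, scale = R/||x|| = 4/10.350366 = 0.38646, proj(x) = scale * x
proj(x) = [3.059527, -2.532279, 0.303603, -0.367021]
Step 3: Dot product.
a^T * proj(x) = 1*3.059527 - 4*(-2.532279) - 4*0.303603 - 4*(-0.367021) = 13.4423


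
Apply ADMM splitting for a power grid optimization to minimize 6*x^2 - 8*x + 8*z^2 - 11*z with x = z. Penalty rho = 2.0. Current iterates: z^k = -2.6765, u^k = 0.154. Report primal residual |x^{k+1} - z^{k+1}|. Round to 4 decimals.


ADMM iteration with rho = 2.0, z^k = -2.6765, u^k = 0.154
Step 1: x-update.
Minimize 6*x^2 - 8*x + (2.0/2)*(x + 2.6765 + 0.154)^2
FOC: (2*6 + 2.0)*x = 8 + 2.0*(-2.6765 - 0.154)
x^{k+1} = 0.1671
Step 2: z-update.
Minimize 8*z^2 - 11*z + (2.0/2)*(0.1671 - z + 0.154)^2
FOC: (2*8 + 2.0)*z = 11 + 2.0*(0.1671 + 0.154)
z^{k+1} = 0.6468
Step 3: u-update.
u^{k+1} = 0.154 + 0.1671 - 0.6468 = -0.3257
Step 4: Primal residual = |0.1671 - 0.6468| = 0.4797


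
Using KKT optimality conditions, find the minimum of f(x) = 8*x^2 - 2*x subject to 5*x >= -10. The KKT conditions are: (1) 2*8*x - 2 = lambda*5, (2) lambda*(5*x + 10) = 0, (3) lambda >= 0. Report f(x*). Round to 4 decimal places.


Step 1: Try lambda = 0 (constraint inactive).
Stationarity: 2*8*x - 2 = 0
x* = 2/(2*8) = 0.125
Check constraint: 5*0.125 = 0.625 >= -10 -- satisfied.
Step 2: Compute optimal value.
f(x*) = 8*0.125^2 - 2*0.125 = -0.125


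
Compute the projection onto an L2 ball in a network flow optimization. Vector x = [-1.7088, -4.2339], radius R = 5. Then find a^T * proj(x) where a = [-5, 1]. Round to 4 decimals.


Step 1: Compute ||x|| (intermediates to 6 decimals).
||x|| = sqrt((-1.7088)^2 + (-4.2339)^2) = 4.565732
Step 2: Project.
Since ||x|| <= R, proj = x (no scaling needed).
proj(x) = [-1.7088, -4.2339]
Step 3: Dot product.
a^T * proj(x) = -5*(-1.7088) + 1*(-4.2339) = 4.3101


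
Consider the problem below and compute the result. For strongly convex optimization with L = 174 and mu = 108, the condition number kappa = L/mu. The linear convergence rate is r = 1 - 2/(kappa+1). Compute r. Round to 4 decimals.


Step 1: Compute the condition number.
kappa = L/mu = 174/108 = 1.6111
Step 2: Compute the convergence rate.
r = 1 - 2/(kappa + 1) = 1 - 2*mu/(L + mu) = (L - mu)/(L + mu) = 66/282 = 0.234


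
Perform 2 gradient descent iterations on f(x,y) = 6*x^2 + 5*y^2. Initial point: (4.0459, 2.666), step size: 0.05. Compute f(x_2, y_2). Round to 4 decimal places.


Gradient descent on f(x,y) = 6*x^2 + 5*y^2.
Starting point: (4.0459, 2.666), alpha = 0.05
Step 1: grad_x = 2*6*4.0459 = 48.5508, grad_y = 2*5*2.666 = 26.66
  x_1 = 4.0459 - 0.05*48.5508 = 1.6184
  y_1 = 2.666 - 0.05*26.66 = 1.333
Step 2: grad_x = 2*6*1.6184 = 19.4203, grad_y = 2*5*1.333 = 13.33
  x_2 = 1.6184 - 0.05*19.4203 = 0.6473
  y_2 = 1.333 - 0.05*13.33 = 0.6665
f(0.6473, 0.6665) = 6*0.6473^2 + 5*0.6665^2 = 4.7354


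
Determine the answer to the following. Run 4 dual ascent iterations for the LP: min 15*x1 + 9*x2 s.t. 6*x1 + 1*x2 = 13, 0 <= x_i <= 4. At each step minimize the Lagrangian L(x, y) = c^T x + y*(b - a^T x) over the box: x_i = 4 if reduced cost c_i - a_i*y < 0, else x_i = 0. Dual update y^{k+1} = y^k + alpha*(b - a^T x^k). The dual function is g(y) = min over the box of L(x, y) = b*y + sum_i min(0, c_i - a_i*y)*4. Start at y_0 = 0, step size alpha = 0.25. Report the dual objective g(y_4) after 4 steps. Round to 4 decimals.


Dual ascent for LP: min 15*x1 + 9*x2, 6*x1 + 1*x2 = 13, 0 <= x_i <= 4
Step 1: y^k = 0.0, reduced costs: (15.0, 9.0)
  x^k = (0.0, 0.0), subgradient = b - a^T x = 13.0
  y^{k+1} = 0.0 + 0.25*13.0 = 3.25
Step 2: y^k = 3.25, reduced costs: (-4.5, 5.75)
  x^k = (4.0, 0.0), subgradient = b - a^T x = -11.0
  y^{k+1} = 3.25 + 0.25*-11.0 = 0.5
Step 3: y^k = 0.5, reduced costs: (12.0, 8.5)
  x^k = (0.0, 0.0), subgradient = b - a^T x = 13.0
  y^{k+1} = 0.5 + 0.25*13.0 = 3.75
Step 4: y^k = 3.75, reduced costs: (-7.5, 5.25)
  x^k = (4.0, 0.0), subgradient = b - a^T x = -11.0
  y^{k+1} = 3.75 + 0.25*-11.0 = 1.0
Dual objective at y_4 = 1.0: reduced costs (9.0, 8.0), box minimizer x = (0.0, 0.0)
g(y_4) = b*y + (c1 - a1*y)*x1 + (c2 - a2*y)*x2 = 13*1.0 + 9.0*0.0 + 8.0*0.0 = 13.0 + 0.0 + 0.0 = 13.0


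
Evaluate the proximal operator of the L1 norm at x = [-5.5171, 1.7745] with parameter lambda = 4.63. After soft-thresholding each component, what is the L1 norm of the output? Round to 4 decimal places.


Soft-thresholding with lambda = 4.63:
prox(-5.5171) = sign(-5.5171)*max(|-5.5171| - 4.63, 0) = -0.8871
prox(1.7745) = sign(1.7745)*max(|1.7745| - 4.63, 0) = 0.0
prox(x) = [-0.8871, 0.0]
||prox(x)||_1 = 0.8871 + 0.0 = 0.8871


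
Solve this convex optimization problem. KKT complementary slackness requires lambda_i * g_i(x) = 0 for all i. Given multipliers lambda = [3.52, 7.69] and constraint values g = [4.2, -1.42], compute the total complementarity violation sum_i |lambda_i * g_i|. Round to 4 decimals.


KKT complementary slackness check:
lambda_1 * g_1 = 3.52 * 4.2 = 14.784
lambda_2 * g_2 = 7.69 * -1.42 = -10.9198
Total violation = 14.784 + 10.9198 = 25.7038


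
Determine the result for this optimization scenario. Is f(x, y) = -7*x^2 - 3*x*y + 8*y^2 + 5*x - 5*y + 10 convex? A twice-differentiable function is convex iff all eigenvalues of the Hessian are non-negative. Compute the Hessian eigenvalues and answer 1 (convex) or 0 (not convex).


The Hessian of f(x,y) = -7*x^2 - 3*x*y + 8*y^2 + 5*x - 5*y + 10 is:
H = [[-14, -3], [-3, 16]]
Trace = -14 + 16 = 2
Determinant = -14*16 - (-3)^2 = -233
Discriminant = (2)^2 - 4*-233 = 936.0
Eigenvalues: lambda_1 = -14.2971, lambda_2 = 16.2971
The function is not convex.

0


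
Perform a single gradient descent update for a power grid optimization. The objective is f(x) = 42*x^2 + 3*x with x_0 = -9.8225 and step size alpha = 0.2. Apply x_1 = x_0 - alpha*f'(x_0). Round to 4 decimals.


We compute the gradient at x_0 and apply the update.
f'(x) = 84*x + 3
f'(-9.8225) = 84*-9.8225 + 3 = -822.09
x_1 = -9.8225 - 0.2*-822.09 = 154.5955


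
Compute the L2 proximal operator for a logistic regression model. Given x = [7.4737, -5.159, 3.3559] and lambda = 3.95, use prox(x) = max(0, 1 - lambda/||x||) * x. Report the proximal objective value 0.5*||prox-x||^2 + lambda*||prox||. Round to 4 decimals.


Step 1: Compute ||x||.
||x|| = 9.6816
Step 2: Compute scaling factor.
scale = max(0, 1 - 3.95/9.6816) = 0.592
Step 3: prox(x) = [4.4245, -3.0542, 1.9867]
||prox(x)|| = 5.7316
Step 4: Proximal objective.
0.5*||prox-x||^2 = 7.8013
lambda*||prox|| = 22.6398
Total = 30.4411


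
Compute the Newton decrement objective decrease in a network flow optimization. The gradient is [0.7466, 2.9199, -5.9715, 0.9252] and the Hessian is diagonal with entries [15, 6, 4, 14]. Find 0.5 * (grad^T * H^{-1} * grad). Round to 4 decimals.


Step 1: H is diagonal, so H^(-1) * g = [0.0498, 0.4867, -1.4929, 0.0661].
Step 2: g^T H^(-1) g = sum_i g_i^2 / H_ii
  = (0.7466)^2/15 + (2.9199)^2/6 + (-5.9715)^2/4 + (0.9252)^2/14
  = 0.0372 + 1.421 + 8.9147 + 0.0611 = 10.434
Step 3: Objective decrease = 0.5 * g^T H^(-1) g = 5.217


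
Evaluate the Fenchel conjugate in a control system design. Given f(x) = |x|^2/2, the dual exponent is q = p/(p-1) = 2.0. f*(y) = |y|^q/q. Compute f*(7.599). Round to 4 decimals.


The conjugate exponent q satisfies 1/p + 1/q = 1.
p = 2, so q = 2/(2 - 1) = 2.0
|y|^q = 7.599^2.0 = 57.7448
f*(7.599) = 57.7448 / 2.0 = 28.8724


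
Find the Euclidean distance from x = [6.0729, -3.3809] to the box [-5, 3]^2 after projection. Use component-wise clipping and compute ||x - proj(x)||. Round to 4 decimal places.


Project each component onto [-5, 3].
clip(6.0729) = 3.0, clip(-3.3809) = -3.3809
Projection = [3.0, -3.3809]
Squared diffs: [9.4427, 0.0]
Distance = sqrt(9.4427) = 3.0729


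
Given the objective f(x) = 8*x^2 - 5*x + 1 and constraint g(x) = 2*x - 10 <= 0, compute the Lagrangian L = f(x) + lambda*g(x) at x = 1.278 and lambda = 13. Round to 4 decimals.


Step 1: Evaluate f(x).
f(1.278) = 8*1.278^2 - 5*1.278 + 1 = 7.6763
Step 2: Evaluate g(x).
g(1.278) = 2*1.278 - 10 = -7.444
Step 3: Compute Lagrangian.
L = 7.6763 + 13*-7.444 = -89.0957


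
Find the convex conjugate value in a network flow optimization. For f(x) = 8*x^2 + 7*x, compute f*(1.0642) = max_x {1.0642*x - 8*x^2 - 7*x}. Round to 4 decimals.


f*(y) = sup_x {y*x - a*x^2 - b*x} = sup_x {(y-b)*x - a*x^2}
FOC: (y - b) - 2a*x = 0 => x* = (y - b)/(2a)
x* = (1.0642 - 7)/(2*8) = -0.371
f*(1.0642) = (y-b)^2/(4a) = (1.0642 - 7)^2/(4*8)
= 35.2337/32 = 1.1011


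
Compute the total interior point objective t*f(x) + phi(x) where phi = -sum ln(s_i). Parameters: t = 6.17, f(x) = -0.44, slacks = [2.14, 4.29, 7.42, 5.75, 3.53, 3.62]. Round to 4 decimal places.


Step 1: Compute log-barrier.
ln values: [0.7608, 1.4563, 2.0042, 1.7492, 1.2613, 1.2865]
phi = -(0.7608 + 1.4563 + 2.0042 + 1.7492 + 1.2613 + 1.2865) = -8.5182
Step 2: Compute augmented objective.
t*f(x) = 6.17*-0.44 = -2.7148
Total = -2.7148 - 8.5182 = -11.233


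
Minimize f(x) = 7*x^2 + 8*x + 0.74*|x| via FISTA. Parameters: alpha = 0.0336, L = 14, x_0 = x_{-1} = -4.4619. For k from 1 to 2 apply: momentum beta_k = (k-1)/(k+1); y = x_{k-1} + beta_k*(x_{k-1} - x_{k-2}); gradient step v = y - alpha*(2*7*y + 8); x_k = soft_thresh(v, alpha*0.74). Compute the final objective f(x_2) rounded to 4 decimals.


FISTA on f(x) = 7*x^2 + 8*x + 0.74*|x|
L = 14, alpha = 0.0336
Iteration 1: beta = 0.0, y = -4.4619 + 0.0*(-4.4619 + 4.4619) = -4.4619
  grad(y) = -54.4666, v = y - alpha*grad = -2.6318
  prox(v) = soft_thresh(-2.6318, 0.0249) = -2.607
Iteration 2: beta = 0.3333, y = -2.607 + 0.3333*(-2.607 + 4.4619) = -1.9886
  grad(y) = -19.841, v = y - alpha*grad = -1.322
  prox(v) = soft_thresh(-1.322, 0.0249) = -1.2971
f(x_2) = 7*(-1.2971)^2 + 8*(-1.2971) + 0.74*|-1.2971| = 2.3606


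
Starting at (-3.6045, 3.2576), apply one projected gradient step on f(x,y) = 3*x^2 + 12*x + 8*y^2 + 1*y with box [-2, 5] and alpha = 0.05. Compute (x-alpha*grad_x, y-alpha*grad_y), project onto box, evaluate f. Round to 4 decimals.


Step 1: Compute gradient at (-3.6045, 3.2576).
grad_x = 2*3*-3.6045 + 12 = -9.627
grad_y = 2*8*3.2576 + 1 = 53.1216
Step 2: Gradient step.
x_raw = -3.6045 - 0.05*-9.627 = -3.1232
y_raw = 3.2576 - 0.05*53.1216 = 0.6015
Step 3: Project onto [-2, 5].
x_proj = clip(-3.1232) = -2.0
y_proj = clip(0.6015) = 0.6015
Step 4: Evaluate f.
f(-2.0, 0.6015) = -8.5039


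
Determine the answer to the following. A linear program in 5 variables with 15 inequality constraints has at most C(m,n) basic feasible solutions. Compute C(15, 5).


Each vertex corresponds to some choice of n active constraints out of m, so the number of vertices is at most C(m, n) = m! / (n!(m-n)!).
m = 15, n = 5
Numerator: 15 * 14 * 13 * 12 * 11
Denominator: 5! = 120
C(15, 5) = 3003


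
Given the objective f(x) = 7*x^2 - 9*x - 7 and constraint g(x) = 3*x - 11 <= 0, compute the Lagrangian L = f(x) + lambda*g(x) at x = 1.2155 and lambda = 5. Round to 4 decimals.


Step 1: Evaluate f(x).
f(1.2155) = 7*1.2155^2 - 9*1.2155 - 7 = -7.5974
Step 2: Evaluate g(x).
g(1.2155) = 3*1.2155 - 11 = -7.3535
Step 3: Compute Lagrangian.
L = -7.5974 + 5*-7.3535 = -44.3649


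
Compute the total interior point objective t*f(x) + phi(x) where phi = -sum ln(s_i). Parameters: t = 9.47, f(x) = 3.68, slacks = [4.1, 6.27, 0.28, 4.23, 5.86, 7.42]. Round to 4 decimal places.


Step 1: Compute log-barrier.
ln values: [1.411, 1.8358, -1.273, 1.4422, 1.7681, 2.0042]
phi = -(1.411 + 1.8358 - 1.273 + 1.4422 + 1.7681 + 2.0042) = -7.1883
Step 2: Compute augmented objective.
t*f(x) = 9.47*3.68 = 34.8496
Total = 34.8496 - 7.1883 = 27.6613


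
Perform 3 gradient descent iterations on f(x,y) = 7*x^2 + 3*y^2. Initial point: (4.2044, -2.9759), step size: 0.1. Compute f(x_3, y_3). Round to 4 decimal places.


Gradient descent on f(x,y) = 7*x^2 + 3*y^2.
Starting point: (4.2044, -2.9759), alpha = 0.1
Step 1: grad_x = 2*7*4.2044 = 58.8616, grad_y = 2*3*-2.9759 = -17.8554
  x_1 = 4.2044 - 0.1*58.8616 = -1.6818
  y_1 = -2.9759 - 0.1*-17.8554 = -1.1904
Step 2: grad_x = 2*7*-1.6818 = -23.5446, grad_y = 2*3*-1.1904 = -7.1422
  x_2 = -1.6818 - 0.1*-23.5446 = 0.6727
  y_2 = -1.1904 - 0.1*-7.1422 = -0.4761
Step 3: grad_x = 2*7*0.6727 = 9.4179, grad_y = 2*3*-0.4761 = -2.8569
  x_3 = 0.6727 - 0.1*9.4179 = -0.2691
  y_3 = -0.4761 - 0.1*-2.8569 = -0.1905
f(-0.2691, -0.1905) = 7*(-0.2691)^2 + 3*(-0.1905)^2 = 0.6157


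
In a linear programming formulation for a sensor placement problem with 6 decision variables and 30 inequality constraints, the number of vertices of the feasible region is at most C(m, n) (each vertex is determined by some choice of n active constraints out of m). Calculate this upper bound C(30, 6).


Each vertex corresponds to some choice of n active constraints out of m, so the number of vertices is at most C(m, n) = m! / (n!(m-n)!).
m = 30, n = 6
Numerator: 30 * 29 * 28 * 27 * 26 * 25
Denominator: 6! = 720
C(30, 6) = 593775


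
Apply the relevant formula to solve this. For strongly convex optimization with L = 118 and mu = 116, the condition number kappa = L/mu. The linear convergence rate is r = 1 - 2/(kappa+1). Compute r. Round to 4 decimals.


Step 1: Compute the condition number.
kappa = L/mu = 118/116 = 1.0172
Step 2: Compute the convergence rate.
r = 1 - 2/(kappa + 1) = 1 - 2*mu/(L + mu) = (L - mu)/(L + mu) = 2/234 = 0.0085


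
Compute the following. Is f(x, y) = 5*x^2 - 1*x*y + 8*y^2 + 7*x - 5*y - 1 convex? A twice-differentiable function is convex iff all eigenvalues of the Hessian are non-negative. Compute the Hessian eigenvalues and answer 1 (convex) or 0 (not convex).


The Hessian of f(x,y) = 5*x^2 - 1*x*y + 8*y^2 + 7*x - 5*y - 1 is:
H = [[10, -1], [-1, 16]]
Trace = 10 + 16 = 26
Determinant = 10*16 - (-1)^2 = 159
Discriminant = (26)^2 - 4*159 = 40.0
Eigenvalues: lambda_1 = 9.8377, lambda_2 = 16.1623
The function is convex.

1
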